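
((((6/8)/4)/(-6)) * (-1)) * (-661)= -661/32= -20.66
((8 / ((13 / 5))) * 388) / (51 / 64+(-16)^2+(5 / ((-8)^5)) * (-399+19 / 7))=4.65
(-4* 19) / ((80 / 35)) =-133 / 4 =-33.25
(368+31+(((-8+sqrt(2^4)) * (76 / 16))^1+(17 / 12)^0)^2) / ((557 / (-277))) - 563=-513862 / 557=-922.55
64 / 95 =0.67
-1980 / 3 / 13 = -660 / 13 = -50.77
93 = 93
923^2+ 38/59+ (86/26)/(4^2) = 851929.85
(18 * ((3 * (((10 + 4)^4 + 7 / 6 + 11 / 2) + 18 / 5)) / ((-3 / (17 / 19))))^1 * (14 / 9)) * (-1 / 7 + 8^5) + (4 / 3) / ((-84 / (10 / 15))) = -113277848229038 / 3591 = -31544931280.71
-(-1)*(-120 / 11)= -120 / 11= -10.91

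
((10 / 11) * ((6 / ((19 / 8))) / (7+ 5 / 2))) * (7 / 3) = 2240 / 3971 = 0.56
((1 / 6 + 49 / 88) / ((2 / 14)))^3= 2389979753 / 18399744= 129.89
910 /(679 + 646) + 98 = 26152 /265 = 98.69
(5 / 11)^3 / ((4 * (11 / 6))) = 375 / 29282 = 0.01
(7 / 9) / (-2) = -7 / 18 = -0.39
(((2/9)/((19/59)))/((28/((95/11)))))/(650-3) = 295/896742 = 0.00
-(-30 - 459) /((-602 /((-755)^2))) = -463026.95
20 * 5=100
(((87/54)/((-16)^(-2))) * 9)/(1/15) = 55680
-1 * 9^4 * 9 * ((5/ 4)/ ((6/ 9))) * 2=-885735/ 4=-221433.75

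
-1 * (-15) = 15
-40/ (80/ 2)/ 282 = -1/ 282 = -0.00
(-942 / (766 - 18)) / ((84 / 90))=-1.35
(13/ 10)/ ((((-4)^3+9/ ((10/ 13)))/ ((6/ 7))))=-78/ 3661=-0.02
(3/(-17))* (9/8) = -0.20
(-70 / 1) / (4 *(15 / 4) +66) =-0.86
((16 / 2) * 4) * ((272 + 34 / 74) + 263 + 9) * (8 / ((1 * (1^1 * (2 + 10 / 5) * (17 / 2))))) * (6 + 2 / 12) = 25280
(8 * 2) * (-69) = -1104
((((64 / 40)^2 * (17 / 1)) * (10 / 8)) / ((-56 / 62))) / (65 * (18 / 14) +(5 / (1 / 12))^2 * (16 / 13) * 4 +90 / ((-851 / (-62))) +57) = -5830201 / 1729858215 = -0.00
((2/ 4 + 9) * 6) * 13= 741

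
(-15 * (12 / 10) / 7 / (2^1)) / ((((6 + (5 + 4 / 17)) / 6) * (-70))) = 459 / 46795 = 0.01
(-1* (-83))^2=6889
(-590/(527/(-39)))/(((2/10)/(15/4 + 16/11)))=13173225/11594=1136.21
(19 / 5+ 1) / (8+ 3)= 24 / 55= 0.44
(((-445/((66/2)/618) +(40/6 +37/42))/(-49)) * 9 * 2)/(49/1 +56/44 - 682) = -4.84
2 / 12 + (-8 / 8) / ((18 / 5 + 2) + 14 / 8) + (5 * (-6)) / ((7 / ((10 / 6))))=-697 / 98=-7.11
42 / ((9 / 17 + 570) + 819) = 119 / 3937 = 0.03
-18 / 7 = -2.57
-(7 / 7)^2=-1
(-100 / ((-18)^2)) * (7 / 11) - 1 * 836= -836.20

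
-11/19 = -0.58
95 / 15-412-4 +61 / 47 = -57580 / 141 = -408.37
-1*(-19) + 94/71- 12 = 591/71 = 8.32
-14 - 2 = -16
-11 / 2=-5.50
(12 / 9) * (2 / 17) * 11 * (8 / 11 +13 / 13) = 152 / 51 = 2.98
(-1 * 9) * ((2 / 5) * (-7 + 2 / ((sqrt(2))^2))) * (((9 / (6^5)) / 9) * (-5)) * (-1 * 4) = 1 / 18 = 0.06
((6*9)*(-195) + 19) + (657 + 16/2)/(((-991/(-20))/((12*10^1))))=-8820401/991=-8900.51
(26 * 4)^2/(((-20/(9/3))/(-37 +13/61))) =59683.04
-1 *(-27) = 27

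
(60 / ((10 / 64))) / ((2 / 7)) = 1344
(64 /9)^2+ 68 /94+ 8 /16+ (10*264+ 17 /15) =102519641 /38070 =2692.92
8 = 8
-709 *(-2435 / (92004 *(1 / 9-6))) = -5179245 / 1625404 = -3.19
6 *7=42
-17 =-17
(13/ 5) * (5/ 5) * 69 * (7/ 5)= 251.16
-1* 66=-66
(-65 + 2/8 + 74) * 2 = 37/2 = 18.50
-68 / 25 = -2.72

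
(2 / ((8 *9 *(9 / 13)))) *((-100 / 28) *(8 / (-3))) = 650 / 1701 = 0.38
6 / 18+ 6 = 19 / 3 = 6.33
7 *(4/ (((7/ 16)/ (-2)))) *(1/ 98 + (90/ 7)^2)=-1036864/ 49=-21160.49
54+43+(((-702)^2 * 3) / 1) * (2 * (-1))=-2956727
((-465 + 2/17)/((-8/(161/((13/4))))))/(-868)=-181769/54808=-3.32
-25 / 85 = -5 / 17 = -0.29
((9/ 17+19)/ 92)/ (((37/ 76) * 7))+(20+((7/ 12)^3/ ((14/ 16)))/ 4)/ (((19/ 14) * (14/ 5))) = 8878004633/ 1662431904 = 5.34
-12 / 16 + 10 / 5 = 5 / 4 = 1.25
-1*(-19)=19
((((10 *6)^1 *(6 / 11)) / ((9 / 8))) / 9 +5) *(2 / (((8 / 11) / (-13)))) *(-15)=52975 / 12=4414.58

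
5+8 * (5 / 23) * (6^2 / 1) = 1555 / 23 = 67.61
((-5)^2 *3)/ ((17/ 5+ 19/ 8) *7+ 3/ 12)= 3000/ 1627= 1.84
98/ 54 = 1.81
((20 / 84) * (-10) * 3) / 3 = -50 / 21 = -2.38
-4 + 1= -3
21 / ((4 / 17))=357 / 4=89.25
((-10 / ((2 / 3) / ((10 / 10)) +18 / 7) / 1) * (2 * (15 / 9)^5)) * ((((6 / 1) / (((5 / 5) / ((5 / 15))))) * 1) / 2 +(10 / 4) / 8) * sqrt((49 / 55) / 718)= -1071875 * sqrt(39490) / 58002912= -3.67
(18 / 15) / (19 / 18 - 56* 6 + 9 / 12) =-216 / 60155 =-0.00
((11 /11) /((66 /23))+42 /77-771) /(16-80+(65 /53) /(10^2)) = 26938310 /2238291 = 12.04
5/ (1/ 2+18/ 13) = 130/ 49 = 2.65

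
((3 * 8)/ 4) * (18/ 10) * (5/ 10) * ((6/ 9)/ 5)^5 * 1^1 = 32/ 140625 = 0.00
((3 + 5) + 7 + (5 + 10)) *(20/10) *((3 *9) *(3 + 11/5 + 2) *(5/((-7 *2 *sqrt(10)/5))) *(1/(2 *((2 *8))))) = -3645 *sqrt(10)/56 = -205.83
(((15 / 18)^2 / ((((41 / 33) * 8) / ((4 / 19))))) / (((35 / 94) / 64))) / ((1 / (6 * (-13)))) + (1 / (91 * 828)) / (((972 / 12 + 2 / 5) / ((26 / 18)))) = -465932594735 / 2362678956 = -197.21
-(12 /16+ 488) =-1955 /4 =-488.75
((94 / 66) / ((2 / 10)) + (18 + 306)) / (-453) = -10927 / 14949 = -0.73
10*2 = 20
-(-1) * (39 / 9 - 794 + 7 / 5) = -11824 / 15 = -788.27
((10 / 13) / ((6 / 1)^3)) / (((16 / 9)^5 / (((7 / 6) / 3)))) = 8505 / 109051904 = 0.00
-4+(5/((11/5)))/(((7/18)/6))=2392/77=31.06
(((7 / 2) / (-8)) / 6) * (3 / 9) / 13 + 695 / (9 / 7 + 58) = 3642331 / 310752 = 11.72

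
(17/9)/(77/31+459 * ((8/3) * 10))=527/3415653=0.00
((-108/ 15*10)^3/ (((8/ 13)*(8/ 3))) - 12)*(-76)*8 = 138295680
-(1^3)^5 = -1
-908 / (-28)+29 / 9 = 2246 / 63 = 35.65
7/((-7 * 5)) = -1/5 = -0.20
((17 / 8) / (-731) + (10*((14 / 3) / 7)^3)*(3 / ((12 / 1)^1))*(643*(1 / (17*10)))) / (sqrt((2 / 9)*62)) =441925*sqrt(31) / 3263184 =0.75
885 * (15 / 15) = 885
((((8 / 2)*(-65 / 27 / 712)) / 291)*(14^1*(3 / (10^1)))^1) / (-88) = 91 / 41024016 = 0.00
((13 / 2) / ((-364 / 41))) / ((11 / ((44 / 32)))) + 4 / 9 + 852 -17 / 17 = 851.35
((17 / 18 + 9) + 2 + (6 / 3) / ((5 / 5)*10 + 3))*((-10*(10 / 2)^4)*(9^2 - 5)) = -672362500 / 117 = -5746688.03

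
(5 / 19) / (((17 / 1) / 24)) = 120 / 323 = 0.37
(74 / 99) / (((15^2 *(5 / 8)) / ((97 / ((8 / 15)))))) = 7178 / 7425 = 0.97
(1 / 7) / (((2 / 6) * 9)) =1 / 21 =0.05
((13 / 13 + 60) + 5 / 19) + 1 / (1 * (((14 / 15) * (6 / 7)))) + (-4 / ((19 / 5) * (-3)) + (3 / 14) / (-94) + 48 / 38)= 2405069 / 37506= 64.12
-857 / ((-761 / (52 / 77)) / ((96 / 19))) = 4278144 / 1113343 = 3.84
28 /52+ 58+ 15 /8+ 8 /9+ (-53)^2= 2686603 /936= 2870.30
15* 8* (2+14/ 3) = 800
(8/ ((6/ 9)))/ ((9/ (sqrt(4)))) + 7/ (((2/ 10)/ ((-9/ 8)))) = -36.71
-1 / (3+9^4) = -1 / 6564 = -0.00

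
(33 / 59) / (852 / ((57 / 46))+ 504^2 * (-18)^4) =627 / 29892120004312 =0.00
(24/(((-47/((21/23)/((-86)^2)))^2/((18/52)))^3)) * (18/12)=562711519881/1147613454500839400437728057297134575333842944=0.00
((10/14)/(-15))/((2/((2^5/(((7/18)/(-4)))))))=384/49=7.84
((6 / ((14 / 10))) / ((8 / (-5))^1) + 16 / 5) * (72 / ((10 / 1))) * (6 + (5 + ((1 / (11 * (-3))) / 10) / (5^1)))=3974631 / 96250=41.29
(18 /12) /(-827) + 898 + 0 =1485289 /1654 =898.00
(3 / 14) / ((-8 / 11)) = -33 / 112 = -0.29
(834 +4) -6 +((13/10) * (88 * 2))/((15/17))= 81848/75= 1091.31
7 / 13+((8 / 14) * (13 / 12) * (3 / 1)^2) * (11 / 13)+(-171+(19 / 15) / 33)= -7464356 / 45045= -165.71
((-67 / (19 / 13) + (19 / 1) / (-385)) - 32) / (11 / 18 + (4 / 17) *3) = -174351456 / 2947945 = -59.14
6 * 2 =12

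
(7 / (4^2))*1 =7 / 16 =0.44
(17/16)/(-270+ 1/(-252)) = -0.00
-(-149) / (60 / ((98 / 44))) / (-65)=-7301 / 85800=-0.09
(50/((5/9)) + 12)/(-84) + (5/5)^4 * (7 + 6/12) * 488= 51223/14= 3658.79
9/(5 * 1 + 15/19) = 171/110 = 1.55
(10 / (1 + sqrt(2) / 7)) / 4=245 / 94 - 35 * sqrt(2) / 94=2.08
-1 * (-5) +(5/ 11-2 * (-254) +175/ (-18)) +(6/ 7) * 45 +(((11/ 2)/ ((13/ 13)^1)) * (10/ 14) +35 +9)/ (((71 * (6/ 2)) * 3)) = 8895554/ 16401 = 542.38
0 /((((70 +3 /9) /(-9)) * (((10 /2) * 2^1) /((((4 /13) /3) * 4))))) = 0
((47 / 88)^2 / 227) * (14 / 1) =15463 / 878944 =0.02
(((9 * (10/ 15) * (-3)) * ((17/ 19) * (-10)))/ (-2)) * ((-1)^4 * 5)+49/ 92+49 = -617217/ 1748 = -353.10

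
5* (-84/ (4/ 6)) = -630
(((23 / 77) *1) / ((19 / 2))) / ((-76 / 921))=-21183 / 55594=-0.38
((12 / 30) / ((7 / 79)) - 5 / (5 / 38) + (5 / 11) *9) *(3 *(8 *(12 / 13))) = -3259296 / 5005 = -651.21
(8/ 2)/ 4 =1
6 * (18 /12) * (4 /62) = 18 /31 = 0.58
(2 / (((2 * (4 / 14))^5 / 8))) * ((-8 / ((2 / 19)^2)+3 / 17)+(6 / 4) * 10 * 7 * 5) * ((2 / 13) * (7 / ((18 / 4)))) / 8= -196826777 / 127296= -1546.21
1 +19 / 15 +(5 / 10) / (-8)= 529 / 240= 2.20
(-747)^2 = 558009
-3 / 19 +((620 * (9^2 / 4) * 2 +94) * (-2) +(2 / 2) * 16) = -957451 / 19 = -50392.16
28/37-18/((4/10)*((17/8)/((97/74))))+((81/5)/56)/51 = -4754521/176120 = -27.00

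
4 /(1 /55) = 220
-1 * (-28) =28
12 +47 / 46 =13.02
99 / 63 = 11 / 7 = 1.57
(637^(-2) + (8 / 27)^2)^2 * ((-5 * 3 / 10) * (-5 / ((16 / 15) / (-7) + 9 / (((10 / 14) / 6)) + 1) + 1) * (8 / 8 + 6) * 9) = -2529817100429646775 / 3716244203230210743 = -0.68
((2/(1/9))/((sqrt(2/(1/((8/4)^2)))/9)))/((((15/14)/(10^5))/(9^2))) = 433003908.53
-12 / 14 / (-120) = 1 / 140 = 0.01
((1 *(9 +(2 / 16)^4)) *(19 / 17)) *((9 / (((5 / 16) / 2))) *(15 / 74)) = 18911745 / 161024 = 117.45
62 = 62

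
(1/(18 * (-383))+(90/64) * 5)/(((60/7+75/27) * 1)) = 5428913/8763040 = 0.62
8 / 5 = 1.60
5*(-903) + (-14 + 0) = -4529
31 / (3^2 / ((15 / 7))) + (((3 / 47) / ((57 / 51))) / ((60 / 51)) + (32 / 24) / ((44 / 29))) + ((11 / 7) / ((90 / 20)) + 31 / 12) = 34781864 / 3094245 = 11.24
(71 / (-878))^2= 5041 / 770884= 0.01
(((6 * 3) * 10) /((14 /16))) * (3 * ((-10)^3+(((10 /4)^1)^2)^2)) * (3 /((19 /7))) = -12453750 /19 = -655460.53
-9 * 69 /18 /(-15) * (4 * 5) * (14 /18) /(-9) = -322 /81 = -3.98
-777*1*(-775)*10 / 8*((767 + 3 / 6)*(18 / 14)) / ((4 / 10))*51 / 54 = 56120559375 / 32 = 1753767480.47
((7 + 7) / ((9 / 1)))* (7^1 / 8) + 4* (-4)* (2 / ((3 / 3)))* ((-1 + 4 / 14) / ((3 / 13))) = 100.41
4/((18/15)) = 10/3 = 3.33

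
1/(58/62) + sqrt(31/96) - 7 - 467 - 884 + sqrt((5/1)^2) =-39206/29 + sqrt(186)/24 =-1351.36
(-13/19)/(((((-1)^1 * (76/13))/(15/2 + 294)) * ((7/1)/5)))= 509535/20216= 25.20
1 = 1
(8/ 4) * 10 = 20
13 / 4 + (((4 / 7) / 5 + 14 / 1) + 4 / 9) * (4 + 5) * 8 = 147207 / 140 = 1051.48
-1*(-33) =33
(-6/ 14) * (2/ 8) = -3/ 28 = -0.11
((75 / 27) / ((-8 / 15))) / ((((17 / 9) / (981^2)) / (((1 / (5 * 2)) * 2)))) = -72177075 / 136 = -530713.79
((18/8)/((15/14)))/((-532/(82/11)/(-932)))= 28659/1045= 27.42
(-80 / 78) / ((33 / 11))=-40 / 117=-0.34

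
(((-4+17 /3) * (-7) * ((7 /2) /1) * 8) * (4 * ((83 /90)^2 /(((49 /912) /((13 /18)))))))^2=2964873938830336 /13286025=223157335.53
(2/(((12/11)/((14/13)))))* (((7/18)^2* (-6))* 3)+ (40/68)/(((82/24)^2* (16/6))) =-107441941/20061054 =-5.36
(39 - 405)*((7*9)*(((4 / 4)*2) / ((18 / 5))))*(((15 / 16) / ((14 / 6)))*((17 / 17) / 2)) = -41175 / 16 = -2573.44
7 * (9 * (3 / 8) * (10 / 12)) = 315 / 16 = 19.69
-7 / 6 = -1.17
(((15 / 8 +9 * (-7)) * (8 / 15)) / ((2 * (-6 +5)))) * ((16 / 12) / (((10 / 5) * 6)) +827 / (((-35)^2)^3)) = 1.81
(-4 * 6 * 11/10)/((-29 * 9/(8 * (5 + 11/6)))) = 7216/1305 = 5.53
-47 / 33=-1.42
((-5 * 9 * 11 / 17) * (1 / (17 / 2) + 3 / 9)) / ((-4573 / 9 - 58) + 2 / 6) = 34155 / 1471588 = 0.02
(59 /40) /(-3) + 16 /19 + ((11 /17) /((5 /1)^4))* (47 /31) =52869877 /150195000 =0.35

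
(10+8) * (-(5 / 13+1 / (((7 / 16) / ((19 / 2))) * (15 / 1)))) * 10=-329.80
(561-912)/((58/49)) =-17199/58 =-296.53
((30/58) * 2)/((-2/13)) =-195/29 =-6.72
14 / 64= 0.22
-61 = -61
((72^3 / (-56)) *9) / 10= -209952 / 35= -5998.63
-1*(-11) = 11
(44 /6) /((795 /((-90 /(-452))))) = 11 /5989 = 0.00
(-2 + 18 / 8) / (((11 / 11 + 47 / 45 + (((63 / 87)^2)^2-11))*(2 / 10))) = -159138225 / 1105130392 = -0.14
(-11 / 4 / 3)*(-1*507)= 1859 / 4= 464.75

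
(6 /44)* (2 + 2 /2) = 0.41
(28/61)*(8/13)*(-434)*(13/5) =-97216/305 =-318.74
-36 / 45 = -4 / 5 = -0.80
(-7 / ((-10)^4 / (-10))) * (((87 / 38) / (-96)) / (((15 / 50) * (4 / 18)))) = -609 / 243200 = -0.00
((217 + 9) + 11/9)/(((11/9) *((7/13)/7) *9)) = 26585/99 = 268.54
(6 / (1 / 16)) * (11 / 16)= 66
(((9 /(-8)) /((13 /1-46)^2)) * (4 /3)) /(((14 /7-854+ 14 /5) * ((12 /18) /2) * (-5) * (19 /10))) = -5 /9761554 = -0.00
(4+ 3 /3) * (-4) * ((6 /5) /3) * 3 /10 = -12 /5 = -2.40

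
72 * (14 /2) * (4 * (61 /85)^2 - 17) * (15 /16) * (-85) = 20400849 /34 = 600024.97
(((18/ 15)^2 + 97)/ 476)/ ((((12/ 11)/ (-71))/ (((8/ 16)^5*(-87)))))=55739189/ 1523200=36.59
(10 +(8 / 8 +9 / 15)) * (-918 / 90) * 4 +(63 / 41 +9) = -474312 / 1025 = -462.74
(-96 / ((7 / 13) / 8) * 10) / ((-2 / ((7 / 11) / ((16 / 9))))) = 28080 / 11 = 2552.73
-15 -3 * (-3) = -6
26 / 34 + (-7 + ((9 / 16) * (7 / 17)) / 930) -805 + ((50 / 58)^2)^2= -48347444511259 / 59637933920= -810.68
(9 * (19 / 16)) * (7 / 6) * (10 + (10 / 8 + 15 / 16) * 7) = 161595 / 512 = 315.62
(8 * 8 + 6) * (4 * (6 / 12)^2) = 70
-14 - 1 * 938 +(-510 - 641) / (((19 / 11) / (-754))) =9528306 / 19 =501489.79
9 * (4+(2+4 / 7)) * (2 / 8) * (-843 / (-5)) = 174501 / 70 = 2492.87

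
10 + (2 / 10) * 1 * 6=56 / 5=11.20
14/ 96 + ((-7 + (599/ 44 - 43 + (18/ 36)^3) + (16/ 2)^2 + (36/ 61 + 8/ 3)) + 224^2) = 539023869/ 10736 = 50207.14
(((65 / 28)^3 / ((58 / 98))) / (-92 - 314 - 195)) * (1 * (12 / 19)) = -823875 / 37088912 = -0.02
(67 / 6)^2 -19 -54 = 1861 / 36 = 51.69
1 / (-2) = -1 / 2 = -0.50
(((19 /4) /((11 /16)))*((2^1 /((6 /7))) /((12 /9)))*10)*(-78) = -103740 /11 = -9430.91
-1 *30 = -30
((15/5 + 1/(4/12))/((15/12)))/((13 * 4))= 0.09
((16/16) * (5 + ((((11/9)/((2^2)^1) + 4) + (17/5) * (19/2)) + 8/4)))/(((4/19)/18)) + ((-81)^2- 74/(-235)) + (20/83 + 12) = 1607497687/156040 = 10301.83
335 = 335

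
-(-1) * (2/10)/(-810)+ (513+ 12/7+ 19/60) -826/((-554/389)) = 17198272657/15705900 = 1095.02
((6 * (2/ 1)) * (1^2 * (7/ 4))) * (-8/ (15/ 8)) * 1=-89.60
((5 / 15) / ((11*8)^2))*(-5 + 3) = -1 / 11616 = -0.00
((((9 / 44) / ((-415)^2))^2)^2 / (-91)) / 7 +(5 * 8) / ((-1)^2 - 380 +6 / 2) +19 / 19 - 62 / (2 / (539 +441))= -2999216140670994511940327254600308367 / 98726279267761536877385900000000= -30379.11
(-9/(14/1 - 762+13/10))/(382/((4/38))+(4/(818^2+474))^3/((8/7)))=29627166252540315/8920325965884561700559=0.00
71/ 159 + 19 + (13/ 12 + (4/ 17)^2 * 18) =3956641/ 183804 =21.53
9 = 9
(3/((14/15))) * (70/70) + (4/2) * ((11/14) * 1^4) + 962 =966.79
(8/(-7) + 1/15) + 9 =832/105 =7.92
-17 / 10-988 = -9897 / 10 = -989.70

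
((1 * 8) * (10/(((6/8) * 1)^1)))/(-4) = -80/3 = -26.67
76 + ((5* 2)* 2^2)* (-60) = -2324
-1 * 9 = -9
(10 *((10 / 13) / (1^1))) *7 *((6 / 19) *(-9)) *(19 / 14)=-2700 / 13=-207.69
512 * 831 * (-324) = -137852928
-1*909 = -909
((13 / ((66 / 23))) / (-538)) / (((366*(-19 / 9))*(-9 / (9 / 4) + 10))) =0.00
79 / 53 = 1.49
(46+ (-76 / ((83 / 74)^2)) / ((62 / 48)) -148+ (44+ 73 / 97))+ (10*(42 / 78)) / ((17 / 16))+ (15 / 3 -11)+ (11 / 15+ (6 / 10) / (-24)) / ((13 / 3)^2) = -104.91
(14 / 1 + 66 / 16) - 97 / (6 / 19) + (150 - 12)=-3625 / 24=-151.04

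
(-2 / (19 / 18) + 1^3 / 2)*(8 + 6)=-371 / 19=-19.53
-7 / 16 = -0.44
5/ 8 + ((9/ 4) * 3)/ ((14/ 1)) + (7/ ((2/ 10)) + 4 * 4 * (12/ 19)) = 24585/ 532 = 46.21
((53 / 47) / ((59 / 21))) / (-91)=-159 / 36049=-0.00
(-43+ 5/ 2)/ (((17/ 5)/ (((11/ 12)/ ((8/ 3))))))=-4.09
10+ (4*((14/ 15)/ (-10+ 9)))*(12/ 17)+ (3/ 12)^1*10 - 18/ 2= 147/ 170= 0.86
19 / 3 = 6.33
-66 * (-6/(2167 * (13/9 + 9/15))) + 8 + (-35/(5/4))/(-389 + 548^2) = 1570379661/194130695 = 8.09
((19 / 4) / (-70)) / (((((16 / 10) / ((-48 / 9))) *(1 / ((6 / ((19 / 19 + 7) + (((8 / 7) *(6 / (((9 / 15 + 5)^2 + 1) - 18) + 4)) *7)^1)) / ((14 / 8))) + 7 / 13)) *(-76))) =-4667 / 20667808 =-0.00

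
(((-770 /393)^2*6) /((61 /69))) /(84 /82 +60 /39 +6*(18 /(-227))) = 235702567100 /18881510377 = 12.48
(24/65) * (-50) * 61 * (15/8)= -2111.54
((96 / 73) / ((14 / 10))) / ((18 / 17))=1360 / 1533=0.89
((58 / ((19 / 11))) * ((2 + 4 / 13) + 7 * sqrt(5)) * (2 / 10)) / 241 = 3828 / 59527 + 4466 * sqrt(5) / 22895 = 0.50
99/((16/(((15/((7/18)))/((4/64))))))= 26730/7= 3818.57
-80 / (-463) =80 / 463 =0.17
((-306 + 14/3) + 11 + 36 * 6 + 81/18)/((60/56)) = -2933/45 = -65.18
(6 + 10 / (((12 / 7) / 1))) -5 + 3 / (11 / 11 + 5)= 22 / 3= 7.33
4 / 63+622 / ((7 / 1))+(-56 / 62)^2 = 5432914 / 60543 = 89.74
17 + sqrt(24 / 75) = 2 * sqrt(2) / 5 + 17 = 17.57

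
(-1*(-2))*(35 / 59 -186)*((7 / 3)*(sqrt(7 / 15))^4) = -7504154 / 39825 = -188.43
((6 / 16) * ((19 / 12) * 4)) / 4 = 19 / 32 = 0.59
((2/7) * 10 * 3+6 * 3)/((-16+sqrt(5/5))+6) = -62/21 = -2.95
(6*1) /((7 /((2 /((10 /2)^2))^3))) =48 /109375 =0.00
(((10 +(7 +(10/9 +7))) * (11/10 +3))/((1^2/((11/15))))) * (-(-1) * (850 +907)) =89541991/675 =132654.80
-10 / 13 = -0.77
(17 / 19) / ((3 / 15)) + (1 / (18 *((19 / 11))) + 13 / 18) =298 / 57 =5.23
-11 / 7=-1.57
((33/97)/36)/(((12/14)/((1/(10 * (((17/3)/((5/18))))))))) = 77/1424736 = 0.00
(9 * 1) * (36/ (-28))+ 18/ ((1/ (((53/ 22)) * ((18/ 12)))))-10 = 6695/ 154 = 43.47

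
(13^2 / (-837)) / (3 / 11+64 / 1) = -1859 / 591759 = -0.00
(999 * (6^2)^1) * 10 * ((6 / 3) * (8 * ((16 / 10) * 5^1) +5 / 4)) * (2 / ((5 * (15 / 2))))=12515472 / 5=2503094.40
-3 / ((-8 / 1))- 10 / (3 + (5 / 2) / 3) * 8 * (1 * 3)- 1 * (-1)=-11267 / 184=-61.23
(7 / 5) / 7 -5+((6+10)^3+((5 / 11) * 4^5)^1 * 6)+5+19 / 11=378986 / 55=6890.65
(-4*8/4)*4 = -32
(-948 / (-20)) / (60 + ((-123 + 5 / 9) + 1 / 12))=-8532 / 11225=-0.76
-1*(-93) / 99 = 31 / 33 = 0.94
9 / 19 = 0.47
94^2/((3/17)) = 150212/3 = 50070.67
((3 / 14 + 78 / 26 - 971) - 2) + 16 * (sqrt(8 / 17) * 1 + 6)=-12233 / 14 + 32 * sqrt(34) / 17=-862.81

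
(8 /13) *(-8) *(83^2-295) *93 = -3019037.54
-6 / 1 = -6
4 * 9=36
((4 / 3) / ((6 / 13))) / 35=0.08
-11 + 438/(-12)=-95/2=-47.50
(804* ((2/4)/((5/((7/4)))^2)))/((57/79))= 259357/3800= 68.25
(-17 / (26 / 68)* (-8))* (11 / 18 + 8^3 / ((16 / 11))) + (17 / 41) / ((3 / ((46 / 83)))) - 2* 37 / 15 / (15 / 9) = 1248384309076 / 9953775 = 125418.18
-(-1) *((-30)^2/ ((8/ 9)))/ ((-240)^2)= 9/ 512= 0.02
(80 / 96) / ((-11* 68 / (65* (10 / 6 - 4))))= 2275 / 13464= 0.17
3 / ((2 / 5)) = 15 / 2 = 7.50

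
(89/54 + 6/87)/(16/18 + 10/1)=2689/17052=0.16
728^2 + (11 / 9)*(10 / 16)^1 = 38158903 / 72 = 529984.76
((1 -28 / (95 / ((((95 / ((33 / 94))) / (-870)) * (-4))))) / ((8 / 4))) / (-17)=-9091 / 488070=-0.02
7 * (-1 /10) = -7 /10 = -0.70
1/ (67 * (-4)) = -1/ 268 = -0.00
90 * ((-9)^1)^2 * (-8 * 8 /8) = -58320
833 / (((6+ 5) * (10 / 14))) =5831 / 55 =106.02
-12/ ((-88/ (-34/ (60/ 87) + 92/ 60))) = -1433/ 220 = -6.51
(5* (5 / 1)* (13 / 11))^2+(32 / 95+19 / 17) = 170868604 / 195415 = 874.39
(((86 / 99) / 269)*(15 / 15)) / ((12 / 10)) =215 / 79893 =0.00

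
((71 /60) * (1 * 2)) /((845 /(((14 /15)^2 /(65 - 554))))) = -6958 /1394566875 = -0.00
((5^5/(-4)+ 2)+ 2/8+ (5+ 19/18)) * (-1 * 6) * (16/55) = 222608/165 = 1349.14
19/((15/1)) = 19/15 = 1.27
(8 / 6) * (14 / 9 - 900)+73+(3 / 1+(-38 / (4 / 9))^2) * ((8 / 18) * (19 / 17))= 1151080 / 459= 2507.80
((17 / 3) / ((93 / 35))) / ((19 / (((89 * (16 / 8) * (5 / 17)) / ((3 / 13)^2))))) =5264350 / 47709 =110.34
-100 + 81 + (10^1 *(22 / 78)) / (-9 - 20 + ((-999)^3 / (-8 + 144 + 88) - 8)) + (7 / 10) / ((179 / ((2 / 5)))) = -3305792428592474 / 174003394863675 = -19.00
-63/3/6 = -7/2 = -3.50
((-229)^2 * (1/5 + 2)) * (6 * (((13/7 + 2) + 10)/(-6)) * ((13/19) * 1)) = -727409111/665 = -1093848.29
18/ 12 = 3/ 2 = 1.50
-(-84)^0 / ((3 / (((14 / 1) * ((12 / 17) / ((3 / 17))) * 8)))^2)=-200704 / 9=-22300.44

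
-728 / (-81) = 8.99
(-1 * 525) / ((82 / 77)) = -40425 / 82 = -492.99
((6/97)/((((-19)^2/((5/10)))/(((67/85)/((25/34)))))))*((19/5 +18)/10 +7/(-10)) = 14874/109428125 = 0.00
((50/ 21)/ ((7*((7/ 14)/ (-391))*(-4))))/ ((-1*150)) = -391/ 882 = -0.44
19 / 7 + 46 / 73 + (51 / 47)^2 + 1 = 6233091 / 1128799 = 5.52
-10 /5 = -2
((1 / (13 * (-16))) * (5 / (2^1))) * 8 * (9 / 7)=-45 / 364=-0.12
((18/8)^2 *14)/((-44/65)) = -36855/352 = -104.70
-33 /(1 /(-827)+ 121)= -27291 /100066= -0.27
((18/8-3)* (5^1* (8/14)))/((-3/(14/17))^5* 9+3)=384160/1034537929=0.00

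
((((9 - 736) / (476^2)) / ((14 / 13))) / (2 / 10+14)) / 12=-47255 / 2702598528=-0.00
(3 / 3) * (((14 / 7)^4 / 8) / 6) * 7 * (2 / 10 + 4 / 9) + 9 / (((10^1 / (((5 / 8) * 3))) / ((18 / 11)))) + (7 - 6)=62549 / 11880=5.27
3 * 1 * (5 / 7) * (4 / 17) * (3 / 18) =10 / 119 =0.08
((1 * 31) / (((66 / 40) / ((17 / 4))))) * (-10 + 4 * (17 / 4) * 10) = 421600 / 33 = 12775.76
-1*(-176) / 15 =176 / 15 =11.73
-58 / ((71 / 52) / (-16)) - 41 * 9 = 22057 / 71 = 310.66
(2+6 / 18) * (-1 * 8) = -56 / 3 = -18.67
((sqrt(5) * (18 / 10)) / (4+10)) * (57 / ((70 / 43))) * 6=66177 * sqrt(5) / 2450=60.40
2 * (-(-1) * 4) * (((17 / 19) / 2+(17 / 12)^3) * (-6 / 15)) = -21607 / 2052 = -10.53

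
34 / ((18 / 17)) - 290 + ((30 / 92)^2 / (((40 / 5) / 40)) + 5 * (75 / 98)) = -236583689 / 933156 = -253.53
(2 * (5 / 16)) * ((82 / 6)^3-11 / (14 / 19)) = 4796255 / 3024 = 1586.06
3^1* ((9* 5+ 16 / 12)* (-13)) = -1807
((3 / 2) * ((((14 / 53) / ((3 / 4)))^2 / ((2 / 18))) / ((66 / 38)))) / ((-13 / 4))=-119168 / 401687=-0.30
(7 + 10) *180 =3060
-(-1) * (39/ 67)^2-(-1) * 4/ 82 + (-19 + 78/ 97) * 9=-2916698482/ 17852753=-163.38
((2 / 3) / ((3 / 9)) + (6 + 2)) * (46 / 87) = 460 / 87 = 5.29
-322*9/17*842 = -2440116/17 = -143536.24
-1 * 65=-65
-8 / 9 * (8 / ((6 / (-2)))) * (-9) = -64 / 3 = -21.33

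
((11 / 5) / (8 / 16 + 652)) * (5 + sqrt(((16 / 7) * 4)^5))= 22 / 1305 + 720896 * sqrt(7) / 2238075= 0.87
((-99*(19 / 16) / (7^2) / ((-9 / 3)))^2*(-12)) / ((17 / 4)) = -1179387 / 653072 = -1.81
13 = 13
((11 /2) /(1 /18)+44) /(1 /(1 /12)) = 143 /12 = 11.92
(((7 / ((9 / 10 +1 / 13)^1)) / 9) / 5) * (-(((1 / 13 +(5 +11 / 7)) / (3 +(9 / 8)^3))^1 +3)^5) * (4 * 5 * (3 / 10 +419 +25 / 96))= -44378363748430573025903720568289 / 17942545482253198307514468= -2473359.41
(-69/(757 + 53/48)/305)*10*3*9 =-178848/2219729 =-0.08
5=5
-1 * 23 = -23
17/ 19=0.89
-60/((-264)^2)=-5/5808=-0.00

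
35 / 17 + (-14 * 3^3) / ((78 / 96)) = -102361 / 221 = -463.17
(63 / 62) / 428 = 63 / 26536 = 0.00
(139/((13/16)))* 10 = 22240/13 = 1710.77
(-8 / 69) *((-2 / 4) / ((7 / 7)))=4 / 69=0.06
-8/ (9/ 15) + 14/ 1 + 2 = 8/ 3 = 2.67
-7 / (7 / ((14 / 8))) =-7 / 4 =-1.75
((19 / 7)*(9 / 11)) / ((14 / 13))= 2223 / 1078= 2.06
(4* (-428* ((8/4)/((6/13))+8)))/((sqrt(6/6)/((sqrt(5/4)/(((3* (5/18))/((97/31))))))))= -6144368* sqrt(5)/155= -88640.16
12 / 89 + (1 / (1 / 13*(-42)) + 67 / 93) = 63239 / 115878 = 0.55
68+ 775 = 843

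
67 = 67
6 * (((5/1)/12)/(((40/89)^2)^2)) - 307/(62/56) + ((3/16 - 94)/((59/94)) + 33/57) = -12985104735009/35585024000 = -364.90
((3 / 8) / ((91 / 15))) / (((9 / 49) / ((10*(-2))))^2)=85750 / 117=732.91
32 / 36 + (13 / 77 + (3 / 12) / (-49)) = 20425 / 19404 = 1.05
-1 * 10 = -10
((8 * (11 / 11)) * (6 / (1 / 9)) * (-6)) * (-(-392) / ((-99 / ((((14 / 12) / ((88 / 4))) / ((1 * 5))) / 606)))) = 10976 / 61105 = 0.18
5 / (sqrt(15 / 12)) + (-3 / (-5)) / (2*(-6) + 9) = -1 / 5 + 2*sqrt(5) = 4.27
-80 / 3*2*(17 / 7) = -2720 / 21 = -129.52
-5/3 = -1.67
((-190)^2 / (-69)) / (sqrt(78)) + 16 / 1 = 16 - 18050 * sqrt(78) / 2691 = -43.24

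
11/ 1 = 11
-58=-58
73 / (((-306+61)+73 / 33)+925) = 2409 / 22513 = 0.11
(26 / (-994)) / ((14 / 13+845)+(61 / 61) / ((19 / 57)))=-169 / 5485886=-0.00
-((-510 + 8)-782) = 1284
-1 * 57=-57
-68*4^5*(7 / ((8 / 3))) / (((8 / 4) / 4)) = -365568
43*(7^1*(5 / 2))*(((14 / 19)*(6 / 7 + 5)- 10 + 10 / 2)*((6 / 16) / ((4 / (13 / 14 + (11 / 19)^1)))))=-3362385 / 46208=-72.77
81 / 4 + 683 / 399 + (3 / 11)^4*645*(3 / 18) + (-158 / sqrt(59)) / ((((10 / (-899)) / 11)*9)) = 527078861 / 23367036 + 781231*sqrt(59) / 2655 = 2282.73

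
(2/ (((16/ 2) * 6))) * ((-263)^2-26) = 69143/ 24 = 2880.96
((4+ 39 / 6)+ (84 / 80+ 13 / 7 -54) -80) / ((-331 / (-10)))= -16883 / 4634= -3.64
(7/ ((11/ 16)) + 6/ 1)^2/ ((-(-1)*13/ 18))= 570312/ 1573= 362.56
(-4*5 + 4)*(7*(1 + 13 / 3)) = -1792 / 3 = -597.33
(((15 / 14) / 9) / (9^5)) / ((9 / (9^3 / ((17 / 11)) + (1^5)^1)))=2870 / 27103491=0.00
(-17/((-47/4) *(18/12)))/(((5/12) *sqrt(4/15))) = 4.48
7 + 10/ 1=17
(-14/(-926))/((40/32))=28/2315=0.01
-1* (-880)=880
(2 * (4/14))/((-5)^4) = 4/4375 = 0.00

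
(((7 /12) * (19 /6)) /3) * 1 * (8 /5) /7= 0.14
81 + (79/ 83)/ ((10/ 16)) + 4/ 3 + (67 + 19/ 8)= 1526183/ 9960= 153.23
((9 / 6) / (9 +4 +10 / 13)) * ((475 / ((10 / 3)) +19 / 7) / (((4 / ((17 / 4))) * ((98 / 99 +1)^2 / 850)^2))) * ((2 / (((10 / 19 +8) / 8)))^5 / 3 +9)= 208262268653585624285039375 / 16046895149165513808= 12978352.93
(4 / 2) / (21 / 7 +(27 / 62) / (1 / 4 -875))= 216938 / 325353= 0.67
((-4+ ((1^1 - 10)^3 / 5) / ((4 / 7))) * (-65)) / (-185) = -67379 / 740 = -91.05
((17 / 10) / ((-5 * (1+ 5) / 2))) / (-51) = 1 / 450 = 0.00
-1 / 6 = -0.17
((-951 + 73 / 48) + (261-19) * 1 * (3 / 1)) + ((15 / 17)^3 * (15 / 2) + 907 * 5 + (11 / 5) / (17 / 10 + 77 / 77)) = 9163505177 / 2122416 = 4317.49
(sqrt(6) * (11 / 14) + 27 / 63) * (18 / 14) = 27 / 49 + 99 * sqrt(6) / 98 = 3.03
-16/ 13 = -1.23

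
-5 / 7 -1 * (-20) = 19.29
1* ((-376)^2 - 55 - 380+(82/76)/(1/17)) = 5356455/38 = 140959.34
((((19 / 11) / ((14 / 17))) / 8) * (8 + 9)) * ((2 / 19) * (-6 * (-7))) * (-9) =-7803 / 44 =-177.34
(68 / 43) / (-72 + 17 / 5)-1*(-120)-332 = -3127128 / 14749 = -212.02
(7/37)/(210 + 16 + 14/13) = 91/109224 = 0.00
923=923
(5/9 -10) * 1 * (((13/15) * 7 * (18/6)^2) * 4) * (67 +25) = -569296/3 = -189765.33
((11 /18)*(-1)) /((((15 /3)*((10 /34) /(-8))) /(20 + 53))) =54604 /225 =242.68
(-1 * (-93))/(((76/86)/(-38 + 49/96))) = -4797467/1216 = -3945.29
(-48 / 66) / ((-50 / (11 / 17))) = 4 / 425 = 0.01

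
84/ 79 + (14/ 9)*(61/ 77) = 17954/ 7821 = 2.30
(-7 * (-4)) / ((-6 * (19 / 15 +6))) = -70 / 109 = -0.64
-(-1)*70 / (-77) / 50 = -1 / 55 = -0.02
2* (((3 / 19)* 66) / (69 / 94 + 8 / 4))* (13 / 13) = 37224 / 4883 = 7.62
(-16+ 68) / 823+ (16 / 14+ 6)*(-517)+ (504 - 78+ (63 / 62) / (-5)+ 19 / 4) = -3262.25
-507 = -507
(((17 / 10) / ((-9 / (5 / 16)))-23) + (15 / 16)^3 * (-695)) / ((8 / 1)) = -21960673 / 294912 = -74.47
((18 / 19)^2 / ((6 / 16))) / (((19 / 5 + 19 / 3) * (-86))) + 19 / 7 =5598133 / 2064559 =2.71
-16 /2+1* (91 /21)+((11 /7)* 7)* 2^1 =55 /3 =18.33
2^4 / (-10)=-8 / 5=-1.60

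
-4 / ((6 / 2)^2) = -0.44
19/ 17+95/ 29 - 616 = -611.61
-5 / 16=-0.31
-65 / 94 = -0.69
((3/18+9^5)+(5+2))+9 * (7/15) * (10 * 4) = 355345/6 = 59224.17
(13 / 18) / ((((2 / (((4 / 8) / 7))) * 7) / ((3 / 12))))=0.00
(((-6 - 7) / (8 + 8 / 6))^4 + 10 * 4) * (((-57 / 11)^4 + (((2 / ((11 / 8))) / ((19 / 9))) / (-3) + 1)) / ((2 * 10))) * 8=540087249071911 / 42746097856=12634.77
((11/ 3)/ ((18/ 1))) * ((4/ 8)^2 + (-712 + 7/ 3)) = -93643/ 648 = -144.51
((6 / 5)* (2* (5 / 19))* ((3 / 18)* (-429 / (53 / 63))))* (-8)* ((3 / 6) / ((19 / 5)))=1081080 / 19133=56.50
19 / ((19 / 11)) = 11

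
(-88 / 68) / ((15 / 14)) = -308 / 255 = -1.21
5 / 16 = 0.31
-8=-8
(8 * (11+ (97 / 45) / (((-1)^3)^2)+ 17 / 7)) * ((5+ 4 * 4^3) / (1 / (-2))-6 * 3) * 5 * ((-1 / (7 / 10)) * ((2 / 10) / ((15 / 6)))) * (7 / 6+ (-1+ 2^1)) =4084288 / 49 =83352.82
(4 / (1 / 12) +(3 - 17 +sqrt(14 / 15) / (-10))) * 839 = 28526 - 839 * sqrt(210) / 150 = 28444.94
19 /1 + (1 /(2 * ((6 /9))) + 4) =95 /4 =23.75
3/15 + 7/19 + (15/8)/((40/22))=4863/3040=1.60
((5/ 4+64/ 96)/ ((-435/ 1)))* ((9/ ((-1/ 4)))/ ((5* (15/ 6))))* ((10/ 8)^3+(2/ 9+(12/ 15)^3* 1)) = 4450247/ 130500000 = 0.03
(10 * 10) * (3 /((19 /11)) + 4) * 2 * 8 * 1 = 174400 /19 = 9178.95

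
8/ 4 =2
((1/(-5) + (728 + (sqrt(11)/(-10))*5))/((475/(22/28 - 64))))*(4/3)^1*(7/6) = -71567/475 + 59*sqrt(11)/570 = -150.32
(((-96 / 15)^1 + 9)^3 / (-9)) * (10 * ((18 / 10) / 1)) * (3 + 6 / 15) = -74698 / 625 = -119.52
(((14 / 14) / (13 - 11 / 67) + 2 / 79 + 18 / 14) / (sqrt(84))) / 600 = 660551 * sqrt(21) / 11984616000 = 0.00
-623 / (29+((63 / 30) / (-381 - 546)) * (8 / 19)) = -18288165 / 851267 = -21.48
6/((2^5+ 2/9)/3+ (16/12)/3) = 0.54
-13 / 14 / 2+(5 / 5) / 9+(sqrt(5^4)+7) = 7975 / 252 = 31.65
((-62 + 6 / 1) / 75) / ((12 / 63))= -98 / 25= -3.92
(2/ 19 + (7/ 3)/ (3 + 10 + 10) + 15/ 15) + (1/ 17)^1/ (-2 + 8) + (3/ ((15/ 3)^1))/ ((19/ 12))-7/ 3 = -164449/ 222870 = -0.74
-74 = -74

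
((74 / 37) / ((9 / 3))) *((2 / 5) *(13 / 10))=26 / 75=0.35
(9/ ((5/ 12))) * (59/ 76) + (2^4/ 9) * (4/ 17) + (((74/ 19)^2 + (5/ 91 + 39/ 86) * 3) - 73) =-84546621479/ 2161267290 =-39.12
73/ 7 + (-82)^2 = 47141/ 7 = 6734.43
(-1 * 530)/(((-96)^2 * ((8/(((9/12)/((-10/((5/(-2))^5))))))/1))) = -0.05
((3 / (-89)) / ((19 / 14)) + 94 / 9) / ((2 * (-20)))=-19822 / 76095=-0.26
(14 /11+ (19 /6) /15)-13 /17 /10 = 11843 /8415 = 1.41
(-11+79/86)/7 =-867/602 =-1.44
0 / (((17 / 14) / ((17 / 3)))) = 0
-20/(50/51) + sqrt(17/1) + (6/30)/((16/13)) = -1619/80 + sqrt(17) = -16.11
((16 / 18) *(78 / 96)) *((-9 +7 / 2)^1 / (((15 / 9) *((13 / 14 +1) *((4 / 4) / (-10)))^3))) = 332.26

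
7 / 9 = 0.78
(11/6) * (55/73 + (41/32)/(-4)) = 14839/18688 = 0.79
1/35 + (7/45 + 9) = 2893/315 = 9.18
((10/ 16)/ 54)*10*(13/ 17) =325/ 3672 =0.09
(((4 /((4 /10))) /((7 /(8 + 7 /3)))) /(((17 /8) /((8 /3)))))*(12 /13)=79360 /4641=17.10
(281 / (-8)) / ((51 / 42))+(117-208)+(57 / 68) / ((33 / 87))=-22013 / 187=-117.72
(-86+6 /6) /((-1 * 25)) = 17 /5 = 3.40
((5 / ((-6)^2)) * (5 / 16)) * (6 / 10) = 5 / 192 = 0.03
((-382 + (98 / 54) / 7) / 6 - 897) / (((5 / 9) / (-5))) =155621 / 18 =8645.61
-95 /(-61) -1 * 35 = -2040 /61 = -33.44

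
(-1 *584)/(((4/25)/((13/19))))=-47450/19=-2497.37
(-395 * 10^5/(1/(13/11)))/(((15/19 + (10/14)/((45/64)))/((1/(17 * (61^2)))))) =-614659500000/1503682147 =-408.77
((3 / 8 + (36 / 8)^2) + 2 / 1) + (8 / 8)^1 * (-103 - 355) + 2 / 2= -3475 / 8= -434.38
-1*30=-30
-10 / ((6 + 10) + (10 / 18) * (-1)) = -90 / 139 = -0.65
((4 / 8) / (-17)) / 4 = -1 / 136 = -0.01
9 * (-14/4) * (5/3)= -105/2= -52.50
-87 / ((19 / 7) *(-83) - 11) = 0.37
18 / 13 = 1.38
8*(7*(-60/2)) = -1680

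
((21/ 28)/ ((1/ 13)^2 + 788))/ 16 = 169/ 2841024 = 0.00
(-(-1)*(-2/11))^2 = 4/121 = 0.03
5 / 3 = 1.67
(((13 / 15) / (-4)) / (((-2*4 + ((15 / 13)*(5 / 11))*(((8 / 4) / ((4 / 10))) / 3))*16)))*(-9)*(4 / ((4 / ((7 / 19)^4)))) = -13390377 / 42495071680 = -0.00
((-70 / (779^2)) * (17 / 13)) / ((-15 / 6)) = 476 / 7888933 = 0.00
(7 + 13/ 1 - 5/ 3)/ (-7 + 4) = -55/ 9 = -6.11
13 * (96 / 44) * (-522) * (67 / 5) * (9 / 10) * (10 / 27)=-3637296 / 55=-66132.65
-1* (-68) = 68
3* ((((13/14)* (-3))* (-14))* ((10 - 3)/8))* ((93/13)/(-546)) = -279/208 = -1.34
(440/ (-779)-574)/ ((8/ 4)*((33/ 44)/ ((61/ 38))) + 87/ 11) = -150165103/ 2311293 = -64.97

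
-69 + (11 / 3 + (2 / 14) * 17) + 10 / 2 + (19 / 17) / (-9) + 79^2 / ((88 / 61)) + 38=405843083 / 94248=4306.12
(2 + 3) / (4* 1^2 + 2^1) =5 / 6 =0.83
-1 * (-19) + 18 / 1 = 37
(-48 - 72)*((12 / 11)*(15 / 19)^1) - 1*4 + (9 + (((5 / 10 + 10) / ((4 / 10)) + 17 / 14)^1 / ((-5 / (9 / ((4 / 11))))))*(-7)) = 14266979 / 16720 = 853.29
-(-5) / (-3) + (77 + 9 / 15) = 1139 / 15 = 75.93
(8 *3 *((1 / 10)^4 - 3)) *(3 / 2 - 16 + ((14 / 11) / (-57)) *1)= 546311789 / 522500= 1045.57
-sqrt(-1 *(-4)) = -2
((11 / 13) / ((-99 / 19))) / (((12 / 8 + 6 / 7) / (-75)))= 6650 / 1287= 5.17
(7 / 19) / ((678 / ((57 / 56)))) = 1 / 1808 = 0.00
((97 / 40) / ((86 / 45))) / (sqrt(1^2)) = 873 / 688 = 1.27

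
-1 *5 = -5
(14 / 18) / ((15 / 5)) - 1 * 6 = -155 / 27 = -5.74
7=7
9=9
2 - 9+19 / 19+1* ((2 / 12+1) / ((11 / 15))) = -97 / 22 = -4.41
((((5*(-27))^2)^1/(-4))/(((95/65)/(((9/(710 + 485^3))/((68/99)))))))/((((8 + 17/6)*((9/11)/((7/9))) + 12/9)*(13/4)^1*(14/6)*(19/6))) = -964565415/823503059422999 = -0.00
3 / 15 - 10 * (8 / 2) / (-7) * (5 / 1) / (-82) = -213 / 1435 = -0.15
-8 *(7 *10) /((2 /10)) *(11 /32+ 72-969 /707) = -40142425 /202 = -198724.88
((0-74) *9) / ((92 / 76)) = -12654 / 23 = -550.17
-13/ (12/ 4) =-13/ 3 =-4.33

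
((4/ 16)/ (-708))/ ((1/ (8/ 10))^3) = -4/ 22125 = -0.00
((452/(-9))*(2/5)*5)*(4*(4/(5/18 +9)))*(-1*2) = 57856/167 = 346.44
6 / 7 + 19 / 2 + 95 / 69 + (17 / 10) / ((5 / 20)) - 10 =8.53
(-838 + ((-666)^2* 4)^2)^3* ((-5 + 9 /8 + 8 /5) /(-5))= 354815107358391509941677786672963266119 /25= 14192604294335660397667110000000000000.00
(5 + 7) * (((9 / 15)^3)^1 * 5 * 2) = 648 / 25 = 25.92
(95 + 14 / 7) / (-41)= -97 / 41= -2.37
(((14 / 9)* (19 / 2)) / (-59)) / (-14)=19 / 1062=0.02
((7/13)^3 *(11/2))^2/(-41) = -14235529/791596676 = -0.02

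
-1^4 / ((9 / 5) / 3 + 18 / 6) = -5 / 18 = -0.28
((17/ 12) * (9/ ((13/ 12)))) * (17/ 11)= 2601/ 143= 18.19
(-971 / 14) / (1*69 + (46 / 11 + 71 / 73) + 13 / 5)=-3898565 / 4314366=-0.90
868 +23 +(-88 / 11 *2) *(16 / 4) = 827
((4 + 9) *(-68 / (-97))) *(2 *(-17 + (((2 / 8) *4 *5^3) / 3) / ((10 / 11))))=152932 / 291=525.54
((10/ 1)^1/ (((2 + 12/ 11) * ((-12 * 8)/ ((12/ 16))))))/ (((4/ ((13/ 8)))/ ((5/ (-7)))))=3575/ 487424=0.01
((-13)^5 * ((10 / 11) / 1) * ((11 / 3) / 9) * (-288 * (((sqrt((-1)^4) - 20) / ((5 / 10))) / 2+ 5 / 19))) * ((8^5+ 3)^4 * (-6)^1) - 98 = 97567574666870049978757212858 / 19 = 5135135508782634209408274000.00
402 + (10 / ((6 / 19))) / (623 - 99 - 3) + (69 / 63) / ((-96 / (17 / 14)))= 5911981057 / 14704704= 402.05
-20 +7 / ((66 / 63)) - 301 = -6915 / 22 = -314.32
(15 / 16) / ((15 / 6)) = 3 / 8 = 0.38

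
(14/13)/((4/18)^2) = 567/26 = 21.81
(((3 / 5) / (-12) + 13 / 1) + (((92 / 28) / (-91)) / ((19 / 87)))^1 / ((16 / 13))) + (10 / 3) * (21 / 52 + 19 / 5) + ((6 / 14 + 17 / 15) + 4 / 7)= 5608399 / 193648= 28.96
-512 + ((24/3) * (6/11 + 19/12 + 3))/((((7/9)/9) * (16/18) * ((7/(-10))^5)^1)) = -4775374168/1294139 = -3690.00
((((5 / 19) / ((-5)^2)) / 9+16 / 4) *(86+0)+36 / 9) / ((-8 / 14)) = -1041691 / 1710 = -609.18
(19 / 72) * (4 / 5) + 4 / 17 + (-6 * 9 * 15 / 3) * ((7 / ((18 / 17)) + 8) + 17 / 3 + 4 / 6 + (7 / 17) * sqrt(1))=-8821567 / 1530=-5765.73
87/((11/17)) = 1479/11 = 134.45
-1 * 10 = -10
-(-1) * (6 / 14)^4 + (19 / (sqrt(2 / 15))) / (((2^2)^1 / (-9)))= 81 / 2401-171 * sqrt(30) / 8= -117.04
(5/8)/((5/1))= 1/8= 0.12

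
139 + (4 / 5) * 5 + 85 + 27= 255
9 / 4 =2.25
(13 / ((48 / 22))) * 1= 143 / 24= 5.96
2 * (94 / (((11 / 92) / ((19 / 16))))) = 20539 / 11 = 1867.18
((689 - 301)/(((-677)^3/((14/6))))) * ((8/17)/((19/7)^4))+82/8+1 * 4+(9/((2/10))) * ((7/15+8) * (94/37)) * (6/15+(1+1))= 3566978824729004051111/1526097587112077820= 2337.32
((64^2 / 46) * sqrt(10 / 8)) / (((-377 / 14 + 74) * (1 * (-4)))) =-3584 * sqrt(5) / 15157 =-0.53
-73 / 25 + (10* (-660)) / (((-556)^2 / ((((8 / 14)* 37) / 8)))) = -40255249 / 13524700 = -2.98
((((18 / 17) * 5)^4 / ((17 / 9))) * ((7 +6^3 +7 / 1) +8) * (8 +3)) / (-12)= -90731.13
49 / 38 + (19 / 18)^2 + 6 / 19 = 16741 / 6156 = 2.72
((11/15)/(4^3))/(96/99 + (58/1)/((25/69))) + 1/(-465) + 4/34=250593827/2168373120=0.12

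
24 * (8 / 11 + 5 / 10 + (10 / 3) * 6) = 5604 / 11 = 509.45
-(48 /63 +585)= -12301 /21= -585.76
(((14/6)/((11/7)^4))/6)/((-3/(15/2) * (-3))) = 84035/1581228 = 0.05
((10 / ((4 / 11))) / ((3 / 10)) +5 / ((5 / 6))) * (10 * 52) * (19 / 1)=2894840 / 3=964946.67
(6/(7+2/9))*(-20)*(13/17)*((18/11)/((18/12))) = -2592/187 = -13.86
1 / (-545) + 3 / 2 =1633 / 1090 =1.50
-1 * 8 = -8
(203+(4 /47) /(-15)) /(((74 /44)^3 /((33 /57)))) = 16762305208 /678496935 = 24.71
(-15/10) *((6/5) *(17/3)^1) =-51/5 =-10.20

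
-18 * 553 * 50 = -497700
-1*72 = -72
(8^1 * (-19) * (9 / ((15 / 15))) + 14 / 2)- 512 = -1873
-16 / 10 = -8 / 5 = -1.60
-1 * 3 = -3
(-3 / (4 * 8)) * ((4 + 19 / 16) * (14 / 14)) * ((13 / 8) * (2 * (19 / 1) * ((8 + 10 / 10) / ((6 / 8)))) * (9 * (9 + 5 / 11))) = -21587553 / 704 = -30664.14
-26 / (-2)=13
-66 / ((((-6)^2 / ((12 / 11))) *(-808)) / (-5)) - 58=-23437 / 404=-58.01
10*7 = 70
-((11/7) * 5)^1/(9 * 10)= -11/126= -0.09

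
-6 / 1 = -6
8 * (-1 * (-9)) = 72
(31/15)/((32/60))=31/8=3.88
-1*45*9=-405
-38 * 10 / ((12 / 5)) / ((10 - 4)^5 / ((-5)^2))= -11875 / 23328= -0.51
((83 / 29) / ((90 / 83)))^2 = 6.97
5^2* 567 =14175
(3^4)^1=81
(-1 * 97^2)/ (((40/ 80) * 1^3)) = -18818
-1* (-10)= 10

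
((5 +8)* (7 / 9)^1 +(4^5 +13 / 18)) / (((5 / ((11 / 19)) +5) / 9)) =682.99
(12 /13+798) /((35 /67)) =695862 /455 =1529.37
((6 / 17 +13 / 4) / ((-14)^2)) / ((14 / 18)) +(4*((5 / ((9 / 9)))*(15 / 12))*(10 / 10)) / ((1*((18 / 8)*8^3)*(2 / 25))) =80855 / 274176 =0.29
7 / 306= 0.02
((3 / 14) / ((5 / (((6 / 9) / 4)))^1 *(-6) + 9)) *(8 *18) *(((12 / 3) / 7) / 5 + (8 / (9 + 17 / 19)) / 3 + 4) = -173072 / 218785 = -0.79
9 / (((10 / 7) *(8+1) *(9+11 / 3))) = 21 / 380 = 0.06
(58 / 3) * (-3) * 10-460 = -1040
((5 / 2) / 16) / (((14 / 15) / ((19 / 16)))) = 0.20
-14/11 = -1.27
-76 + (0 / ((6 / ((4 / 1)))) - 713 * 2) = -1502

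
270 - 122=148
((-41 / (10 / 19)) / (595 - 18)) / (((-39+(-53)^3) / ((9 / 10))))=7011 / 8592453200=0.00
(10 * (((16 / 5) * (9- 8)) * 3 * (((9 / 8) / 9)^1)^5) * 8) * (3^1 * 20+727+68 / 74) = 87459 / 4736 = 18.47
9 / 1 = 9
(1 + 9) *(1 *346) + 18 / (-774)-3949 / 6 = 722867 / 258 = 2801.81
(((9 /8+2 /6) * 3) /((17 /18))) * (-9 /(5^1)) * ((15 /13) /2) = -8505 /1768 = -4.81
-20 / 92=-5 / 23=-0.22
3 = 3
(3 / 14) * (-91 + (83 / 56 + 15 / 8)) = -3681 / 196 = -18.78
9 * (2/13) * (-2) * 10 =-360/13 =-27.69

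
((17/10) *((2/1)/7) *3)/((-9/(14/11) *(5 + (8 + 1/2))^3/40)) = -2176/649539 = -0.00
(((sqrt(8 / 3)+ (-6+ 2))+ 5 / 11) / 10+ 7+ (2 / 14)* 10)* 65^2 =845* sqrt(6) / 3+ 5253365 / 154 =34802.70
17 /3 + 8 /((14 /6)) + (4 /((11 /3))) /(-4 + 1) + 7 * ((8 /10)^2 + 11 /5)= 28.61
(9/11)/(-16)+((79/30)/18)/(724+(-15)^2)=-1149559/22548240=-0.05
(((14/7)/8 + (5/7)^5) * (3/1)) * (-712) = -15649938/16807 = -931.16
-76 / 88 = -0.86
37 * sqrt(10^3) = 370 * sqrt(10) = 1170.04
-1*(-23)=23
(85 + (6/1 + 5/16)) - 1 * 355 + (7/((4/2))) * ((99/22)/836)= -220427/836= -263.67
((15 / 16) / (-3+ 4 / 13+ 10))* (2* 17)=663 / 152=4.36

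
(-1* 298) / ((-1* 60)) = 149 / 30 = 4.97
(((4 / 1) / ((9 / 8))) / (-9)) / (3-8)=32 / 405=0.08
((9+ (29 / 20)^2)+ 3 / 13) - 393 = -1984667 / 5200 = -381.67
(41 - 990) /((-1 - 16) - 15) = 949 /32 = 29.66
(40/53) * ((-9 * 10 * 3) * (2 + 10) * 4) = -518400/53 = -9781.13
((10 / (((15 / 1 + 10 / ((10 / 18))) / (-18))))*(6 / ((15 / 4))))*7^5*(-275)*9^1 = 363031200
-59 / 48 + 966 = 46309 / 48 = 964.77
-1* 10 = -10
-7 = -7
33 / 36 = 11 / 12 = 0.92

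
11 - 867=-856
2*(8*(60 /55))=192 /11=17.45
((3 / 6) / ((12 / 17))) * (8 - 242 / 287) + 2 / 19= 338609 / 65436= 5.17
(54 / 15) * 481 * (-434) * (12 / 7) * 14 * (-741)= 66824660448 / 5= 13364932089.60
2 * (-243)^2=118098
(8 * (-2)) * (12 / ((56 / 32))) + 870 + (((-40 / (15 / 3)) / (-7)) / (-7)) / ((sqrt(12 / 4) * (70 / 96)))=5322 / 7-128 * sqrt(3) / 1715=760.16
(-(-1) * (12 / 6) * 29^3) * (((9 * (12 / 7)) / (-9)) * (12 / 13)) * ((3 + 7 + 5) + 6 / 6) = -112384512 / 91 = -1234994.64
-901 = -901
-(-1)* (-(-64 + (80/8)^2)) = -36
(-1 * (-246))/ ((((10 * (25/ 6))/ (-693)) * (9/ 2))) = -113652/ 125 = -909.22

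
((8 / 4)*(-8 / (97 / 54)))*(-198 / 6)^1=28512 / 97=293.94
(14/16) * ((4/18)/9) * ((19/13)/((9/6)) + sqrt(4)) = 203/3159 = 0.06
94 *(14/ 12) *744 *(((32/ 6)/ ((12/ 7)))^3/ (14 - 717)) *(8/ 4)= -3582215168/ 512487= -6989.87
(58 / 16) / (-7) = -29 / 56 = -0.52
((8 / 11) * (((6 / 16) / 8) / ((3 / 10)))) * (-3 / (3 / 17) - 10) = -135 / 44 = -3.07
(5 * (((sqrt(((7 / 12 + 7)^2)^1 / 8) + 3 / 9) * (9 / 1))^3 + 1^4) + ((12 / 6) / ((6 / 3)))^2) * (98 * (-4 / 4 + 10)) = 1486987173 / 64 + 46944240525 * sqrt(2) / 1024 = 88067359.76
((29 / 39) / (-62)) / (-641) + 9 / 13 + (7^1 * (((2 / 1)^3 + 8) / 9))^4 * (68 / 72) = 691030731875605 / 30507429654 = 22651.23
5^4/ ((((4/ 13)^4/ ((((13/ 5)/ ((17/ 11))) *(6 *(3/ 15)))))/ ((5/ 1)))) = 1531583625/ 2176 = 703852.77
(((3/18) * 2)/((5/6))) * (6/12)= 1/5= 0.20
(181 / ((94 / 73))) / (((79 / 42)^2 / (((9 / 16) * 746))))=19561014081 / 1173308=16671.68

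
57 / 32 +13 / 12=275 / 96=2.86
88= 88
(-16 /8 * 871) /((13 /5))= -670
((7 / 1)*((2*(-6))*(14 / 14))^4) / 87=48384 / 29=1668.41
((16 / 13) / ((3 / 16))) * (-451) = -115456 / 39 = -2960.41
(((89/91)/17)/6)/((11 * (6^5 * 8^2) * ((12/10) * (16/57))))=8455/1625999671296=0.00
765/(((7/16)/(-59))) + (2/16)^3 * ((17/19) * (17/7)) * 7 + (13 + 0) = -103152.68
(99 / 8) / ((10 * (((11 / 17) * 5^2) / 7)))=1071 / 2000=0.54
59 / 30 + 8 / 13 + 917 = 358637 / 390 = 919.58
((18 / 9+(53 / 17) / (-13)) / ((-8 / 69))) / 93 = -8947 / 54808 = -0.16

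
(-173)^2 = 29929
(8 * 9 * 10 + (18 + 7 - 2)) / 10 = 74.30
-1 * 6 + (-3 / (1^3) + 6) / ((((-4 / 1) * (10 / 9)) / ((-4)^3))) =37.20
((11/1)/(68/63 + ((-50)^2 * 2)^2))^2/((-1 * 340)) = -480249/843412572828001572160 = -0.00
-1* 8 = -8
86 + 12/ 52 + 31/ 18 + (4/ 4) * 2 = 21049/ 234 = 89.95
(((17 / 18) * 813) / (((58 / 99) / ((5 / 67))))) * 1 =760155 / 7772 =97.81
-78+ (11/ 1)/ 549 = -42811/ 549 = -77.98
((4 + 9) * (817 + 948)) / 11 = 22945 / 11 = 2085.91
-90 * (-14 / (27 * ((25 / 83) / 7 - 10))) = -16268 / 3471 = -4.69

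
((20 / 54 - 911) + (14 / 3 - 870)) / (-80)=22.20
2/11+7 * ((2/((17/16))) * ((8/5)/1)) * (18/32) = 12.04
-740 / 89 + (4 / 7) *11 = -1264 / 623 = -2.03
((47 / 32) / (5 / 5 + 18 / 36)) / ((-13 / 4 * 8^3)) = -47 / 79872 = -0.00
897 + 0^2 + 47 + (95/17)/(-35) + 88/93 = 10455953/11067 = 944.79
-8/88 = -1/11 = -0.09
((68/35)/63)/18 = 0.00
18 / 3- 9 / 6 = 9 / 2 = 4.50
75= 75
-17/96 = -0.18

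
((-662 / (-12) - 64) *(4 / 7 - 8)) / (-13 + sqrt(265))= 8957 / 1008 + 689 *sqrt(265) / 1008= 20.01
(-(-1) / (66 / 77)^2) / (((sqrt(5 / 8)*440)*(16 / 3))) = 49*sqrt(10) / 211200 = 0.00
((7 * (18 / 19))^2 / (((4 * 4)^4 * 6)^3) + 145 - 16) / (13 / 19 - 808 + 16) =-0.16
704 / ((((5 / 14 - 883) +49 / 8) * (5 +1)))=-19712 / 147255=-0.13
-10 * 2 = -20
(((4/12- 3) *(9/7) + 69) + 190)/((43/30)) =53670/301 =178.31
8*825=6600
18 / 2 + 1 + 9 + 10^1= 29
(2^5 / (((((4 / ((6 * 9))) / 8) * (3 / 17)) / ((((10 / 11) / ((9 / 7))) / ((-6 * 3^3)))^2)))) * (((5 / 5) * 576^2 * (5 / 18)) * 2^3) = 218365952000 / 793881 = 275061.32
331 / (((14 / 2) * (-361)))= -331 / 2527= -0.13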